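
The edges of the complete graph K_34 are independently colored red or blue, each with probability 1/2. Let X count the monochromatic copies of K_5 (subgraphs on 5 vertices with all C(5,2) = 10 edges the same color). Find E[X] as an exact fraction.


Let X = Σ_S X_S over the C(34, 5) = 278256 subsets S of size 5, where X_S = 1 if the K_5 on S is monochromatic.
For a fixed S, the K_5 on S has C(5, 2) = 10 edges. P[all 10 edges red] = (1/2)^10, and likewise for blue, so P[monochromatic] = 2·(1/2)^10 = 2^{1 − 10} = 1/512.
By linearity: E[X] = C(34, 5) · 2^{1 − 10} = 278256 · 1/512 = 17391/32.
Numerically: E[X] ≈ 543.469.

E[X] = C(34,5)·2^(1−C(5,2)) = 17391/32 ≈ 543.469.


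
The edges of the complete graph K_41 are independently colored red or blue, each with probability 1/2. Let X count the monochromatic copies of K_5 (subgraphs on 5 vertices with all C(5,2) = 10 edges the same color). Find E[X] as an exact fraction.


Let X = Σ_S X_S over the C(41, 5) = 749398 subsets S of size 5, where X_S = 1 if the K_5 on S is monochromatic.
For a fixed S, the K_5 on S has C(5, 2) = 10 edges. P[all 10 edges red] = (1/2)^10, and likewise for blue, so P[monochromatic] = 2·(1/2)^10 = 2^{1 − 10} = 1/512.
Summing: E[X] = C(41, 5) · 2^{1 − 10} = 749398 · 1/512 = 374699/256.
Numerically: E[X] ≈ 1463.6680.

E[X] = C(41,5)·2^(1−C(5,2)) = 374699/256 ≈ 1463.6680.


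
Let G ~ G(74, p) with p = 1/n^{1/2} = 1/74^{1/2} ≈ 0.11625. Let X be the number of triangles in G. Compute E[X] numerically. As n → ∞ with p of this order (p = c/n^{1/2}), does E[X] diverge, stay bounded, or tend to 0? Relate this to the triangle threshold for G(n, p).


Number of potential triangles: C(74, 3) = 64824.
Each occurs with probability p³ ≈ (0.11625)³ ≈ 1.5709140e-03.
By linearity: E[X] = C(74, 3)·p³ ≈ 64824 · 1.5709140e-03 ≈ 101.83293.
Since α = 1/2 < 1, p = c/n^{1/2} ≫ 1/n is above the triangle threshold p ~ 1/n. Asymptotically E[X] ~ (c³/6)·n^{3(1−α)} = (1³/6)·n^{1.5} → ∞; triangles are abundant w.h.p.

E[X] ≈ 101.83293; in regime p = Θ(1/n^{1/2}) E[X] diverges (above the triangle threshold p ~ 1/n).


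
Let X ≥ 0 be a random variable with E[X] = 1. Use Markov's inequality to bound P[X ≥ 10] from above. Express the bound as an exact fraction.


μ = E[X] = 1, a = 10.
Markov: P[X ≥ 10] ≤ μ/a = (1)/10 = 1/10.
Numerically: ≈ 0.100000.
(Since a = 10 > μ = 1.000000, the bound 1/10 is < 1 and informative.)

P[X ≥ 10] ≤ 1/10 ≈ 0.100000.


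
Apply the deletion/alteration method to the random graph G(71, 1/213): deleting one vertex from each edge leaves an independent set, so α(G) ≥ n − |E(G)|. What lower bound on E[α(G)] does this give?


E[|E(G)|] = C(71, 2)·p = 2485 · (1/213) = 35/3.
E[α(G)] ≥ n − E[|E(G)|] = 71 − 35/3 = 178/3.
Numerically: ≈ 59.3333.
(This is only a lower bound; the true E[α(G)] may be larger.)

E[α(G)] ≥ 178/3 ≈ 59.3333.


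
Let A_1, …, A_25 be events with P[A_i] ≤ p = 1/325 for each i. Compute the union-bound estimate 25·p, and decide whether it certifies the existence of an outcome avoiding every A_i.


Union bound: P[∪_{i=1}^{25} A_i] ≤ Σ_i P[A_i] ≤ 25·p = 25·(1/325) = 1/13.
Numerically: 1/13 ≈ 0.0769.
Is 1/13 < 1? YES.
Since P[∪ A_i] ≤ 1/13 < 1, the complement has P[∩ A_i^c] ≥ 1 − 1/13 = 12/13 > 0, so some outcome avoids every A_i.

25·p = 1/13 ≈ 0.0769; existence CERTIFIED by the union bound.


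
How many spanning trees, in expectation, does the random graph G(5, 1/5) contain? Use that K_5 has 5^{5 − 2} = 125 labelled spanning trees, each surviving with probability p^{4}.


K_5 has 5^{5 − 2} = 125 labelled spanning trees.
For each such spanning tree H, let X_H = 1 if all 4 edges of H are present in G. Then P[X_H = 1] = p^{4} = (1/5)^{4} = 1/625.
Summing the indicators: E[X] = Σ_H E[X_H] = 125 · p^{4} = 125 · 1/625 = 1/5.
Numerically: E[X] ≈ 0.2.

E[X] = 125 · (1/5)^{4} = 1/5 ≈ 0.2.


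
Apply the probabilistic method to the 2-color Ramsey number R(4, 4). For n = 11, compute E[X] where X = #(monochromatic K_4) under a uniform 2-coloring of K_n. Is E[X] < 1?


E[X] = C(11, 4) · 2^{1 − 6} = 330 · 2^{−5} = 330/32.
As a reduced fraction: E[X] = 165/16 ≈ 10.312500.
Is E[X] < 1? NO.
Since E[X] ≥ 1, the first-moment bound is inconclusive at n = 11; it does NOT by itself certify R(4, 4) > 11.

E[X] = 165/16 ≈ 10.312500; E[X] ≥ 1; first-moment method inconclusive here.


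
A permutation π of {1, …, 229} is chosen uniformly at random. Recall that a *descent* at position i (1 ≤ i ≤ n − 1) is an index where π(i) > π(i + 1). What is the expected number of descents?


Write X = Σ X_I over i = 1, …, 228, with X_I the indicator of one descent.
There are 228 indicators.
For each fixed i, the pair (π(i), π(i+1)) is a uniformly random ordered pair of distinct values from {1, …, 229}; by symmetry P[π(i) > π(i+1)] = 1/2.
By linearity: E[X] = 228 · (1/2) = (229 − 1) · (1/2) = 114 ≈ 114.0000.

E[X] = 114 = 114.0000.


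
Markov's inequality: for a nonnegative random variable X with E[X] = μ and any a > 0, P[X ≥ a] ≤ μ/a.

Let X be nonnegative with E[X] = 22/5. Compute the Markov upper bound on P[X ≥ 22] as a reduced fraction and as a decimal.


μ = E[X] = 22/5, a = 22.
Markov: P[X ≥ 22] ≤ μ/a = (22/5)/22 = 1/5.
Numerically: ≈ 0.20000.
(Since a = 22 > μ = 4.40000, the bound 1/5 is < 1 and informative.)

P[X ≥ 22] ≤ 1/5 ≈ 0.20000.


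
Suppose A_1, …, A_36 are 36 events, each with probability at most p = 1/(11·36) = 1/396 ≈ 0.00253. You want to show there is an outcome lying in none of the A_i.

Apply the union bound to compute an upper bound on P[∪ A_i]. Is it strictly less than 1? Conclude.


Union bound: P[∪_{i=1}^{36} A_i] ≤ Σ_i P[A_i] ≤ 36·p = 36·(1/396) = 1/11.
Numerically: 1/11 ≈ 0.09091.
Is 1/11 < 1? YES.
Since P[∪ A_i] ≤ 1/11 < 1, the complement has P[∩ A_i^c] ≥ 1 − 1/11 = 10/11 > 0, so some outcome avoids every A_i.

36·p = 1/11 ≈ 0.09091; existence CERTIFIED by the union bound.


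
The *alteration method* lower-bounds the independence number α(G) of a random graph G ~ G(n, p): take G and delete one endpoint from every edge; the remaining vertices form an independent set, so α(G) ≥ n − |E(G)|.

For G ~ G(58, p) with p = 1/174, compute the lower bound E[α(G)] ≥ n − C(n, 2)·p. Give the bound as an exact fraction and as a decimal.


E[|E(G)|] = C(58, 2)·p = 1653 · (1/174) = 19/2.
E[α(G)] ≥ n − E[|E(G)|] = 58 − 19/2 = 97/2.
Numerically: ≈ 48.5000.
(This is only a lower bound; the true E[α(G)] may be larger.)

E[α(G)] ≥ 97/2 ≈ 48.5000.


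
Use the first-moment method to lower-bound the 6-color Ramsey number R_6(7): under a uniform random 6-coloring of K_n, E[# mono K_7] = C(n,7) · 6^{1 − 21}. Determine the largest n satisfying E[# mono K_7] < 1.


We need C(n, 7) · 6^{1 − 21} < 1, i.e. C(n, 7) < 6^{21 − 1} = 3656158440062976.
Check values of n near the boundary:
  n = 564: C(564, 7) = 3469685994423792; 3469685994423792 < 3656158440062976? YES
  n = 565: C(565, 7) = 3513212521235560; 3513212521235560 < 3656158440062976? YES
  n = 566: C(566, 7) = 3557206237959440; 3557206237959440 < 3656158440062976? YES
  n = 567: C(567, 7) = 3601671315933933; 3601671315933933 < 3656158440062976? YES
  n = 568: C(568, 7) = 3646611956239704; 3646611956239704 < 3656158440062976? YES
  n = 569: C(569, 7) = 3692032389858348; 3692032389858348 < 3656158440062976? NO
  n = 570: C(570, 7) = 3737936877831720; 3737936877831720 < 3656158440062976? NO
The largest n with C(n, 7) < 3656158440062976 is n = 568 (where E[X] = 16882462760369/16926659444736 ≈ 0.9974). Hence R_6(7) > 568, i.e. R_6(7) ≥ 569.

Largest n = 568; hence R_6(7) > 568.


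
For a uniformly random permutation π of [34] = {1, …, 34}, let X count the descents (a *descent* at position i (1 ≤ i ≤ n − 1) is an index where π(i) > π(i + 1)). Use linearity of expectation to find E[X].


Write X = Σ X_I over i = 1, …, 33, with X_I the indicator of one descent.
There are 33 indicators.
For each fixed i, the pair (π(i), π(i+1)) is a uniformly random ordered pair of distinct values from {1, …, 34}; by symmetry P[π(i) > π(i+1)] = 1/2.
By linearity: E[X] = 33 · (1/2) = (34 − 1) · (1/2) = 33/2 ≈ 16.50000.

E[X] = 33/2 = 16.50000.


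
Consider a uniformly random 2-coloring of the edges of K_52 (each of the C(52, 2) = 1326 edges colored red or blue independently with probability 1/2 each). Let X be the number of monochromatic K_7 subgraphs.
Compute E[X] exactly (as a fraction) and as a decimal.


Let X = Σ_S X_S over the C(52, 7) = 133784560 subsets S of size 7, where X_S = 1 if the K_7 on S is monochromatic.
For a fixed S, the K_7 on S has C(7, 2) = 21 edges. P[all 21 edges red] = (1/2)^21, and likewise for blue, so P[monochromatic] = 2·(1/2)^21 = 2^{1 − 21} = 1/1048576.
By linearity: E[X] = C(52, 7) · 2^{1 − 21} = 133784560 · 1/1048576 = 8361535/65536.
Numerically: E[X] ≈ 127.587.

E[X] = C(52,7)·2^(1−C(7,2)) = 8361535/65536 ≈ 127.587.


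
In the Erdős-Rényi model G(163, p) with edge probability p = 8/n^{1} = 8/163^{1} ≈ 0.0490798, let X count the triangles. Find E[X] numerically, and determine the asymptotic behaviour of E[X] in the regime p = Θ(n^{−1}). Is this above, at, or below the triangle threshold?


Number of potential triangles: C(163, 3) = 708561.
Each occurs with probability p³ ≈ (0.0490798)³ ≈ 1.18224408e-04.
By linearity: E[X] = C(163, 3)·p³ ≈ 708561 · 1.18224408e-04 ≈ 83.769205.
Here α = 1, so p = 8/n is exactly at the triangle threshold p ~ 1/n. Asymptotically E[X] → c³/6 = 8³/6 = 256/3 ≈ 85.333333, a bounded constant. In this regime the triangle count is asymptotically Poisson(c³/6).

E[X] ≈ 83.769205; in regime p = Θ(1/n^{1}) E[X] stays bounded (at the triangle threshold p ~ 1/n).


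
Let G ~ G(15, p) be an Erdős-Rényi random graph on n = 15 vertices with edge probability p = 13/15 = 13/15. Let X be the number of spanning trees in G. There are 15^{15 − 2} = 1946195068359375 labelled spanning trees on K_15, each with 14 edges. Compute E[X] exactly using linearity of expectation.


K_15 has 15^{15 − 2} = 1946195068359375 labelled spanning trees.
For each such spanning tree H, let X_H = 1 if all 14 edges of H are present in G. Then P[X_H = 1] = p^{14} = (13/15)^{14} = 3937376385699289/29192926025390625.
By linearity: E[X] = Σ_H E[X_H] = 1946195068359375 · p^{14} = 1946195068359375 · 3937376385699289/29192926025390625 = 3937376385699289/15.
Numerically: E[X] ≈ 2.625e+14.

E[X] = 1946195068359375 · (13/15)^{14} = 3937376385699289/15 ≈ 2.625e+14.


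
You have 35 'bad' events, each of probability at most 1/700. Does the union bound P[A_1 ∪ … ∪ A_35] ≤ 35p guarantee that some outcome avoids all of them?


Union bound: P[∪_{i=1}^{35} A_i] ≤ Σ_i P[A_i] ≤ 35·p = 35·(1/700) = 1/20.
Numerically: 1/20 ≈ 0.0500000.
Is 1/20 < 1? YES.
Since P[∪ A_i] ≤ 1/20 < 1, the complement has P[∩ A_i^c] ≥ 1 − 1/20 = 19/20 > 0, so some outcome avoids every A_i.

35·p = 1/20 ≈ 0.0500000; existence CERTIFIED by the union bound.


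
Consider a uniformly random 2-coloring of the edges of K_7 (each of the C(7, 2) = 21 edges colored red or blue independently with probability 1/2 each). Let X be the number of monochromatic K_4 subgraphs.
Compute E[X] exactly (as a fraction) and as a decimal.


Let X = Σ_S X_S over the C(7, 4) = 35 subsets S of size 4, where X_S = 1 if the K_4 on S is monochromatic.
For a fixed S, the K_4 on S has C(4, 2) = 6 edges. P[all 6 edges red] = (1/2)^6, and likewise for blue, so P[monochromatic] = 2·(1/2)^6 = 2^{1 − 6} = 1/32.
By linearity of expectation: E[X] = C(7, 4) · 2^{1 − 6} = 35 · 1/32 = 35/32.
Numerically: E[X] ≈ 1.0938.

E[X] = C(7,4)·2^(1−C(4,2)) = 35/32 ≈ 1.0938.


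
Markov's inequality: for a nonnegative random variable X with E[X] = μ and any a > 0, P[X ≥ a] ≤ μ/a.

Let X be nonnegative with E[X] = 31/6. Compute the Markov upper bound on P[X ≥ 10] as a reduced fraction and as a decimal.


μ = E[X] = 31/6, a = 10.
Markov: P[X ≥ 10] ≤ μ/a = (31/6)/10 = 31/60.
Numerically: ≈ 0.5167.
(Since a = 10 > μ = 5.1667, the bound 31/60 is < 1 and informative.)

P[X ≥ 10] ≤ 31/60 ≈ 0.5167.


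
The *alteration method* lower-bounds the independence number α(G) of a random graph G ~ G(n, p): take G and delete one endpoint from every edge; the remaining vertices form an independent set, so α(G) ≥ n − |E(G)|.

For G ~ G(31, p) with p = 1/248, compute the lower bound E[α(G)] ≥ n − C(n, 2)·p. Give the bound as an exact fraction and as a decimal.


E[|E(G)|] = C(31, 2)·p = 465 · (1/248) = 15/8.
E[α(G)] ≥ n − E[|E(G)|] = 31 − 15/8 = 233/8.
Numerically: ≈ 29.1250.
(This is only a lower bound; the true E[α(G)] may be larger.)

E[α(G)] ≥ 233/8 ≈ 29.1250.


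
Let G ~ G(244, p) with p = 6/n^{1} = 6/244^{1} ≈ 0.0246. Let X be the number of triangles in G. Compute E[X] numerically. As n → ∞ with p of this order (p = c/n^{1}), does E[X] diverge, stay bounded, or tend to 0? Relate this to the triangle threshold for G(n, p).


Number of potential triangles: C(244, 3) = 2391444.
Each occurs with probability p³ ≈ (0.0246)³ ≈ 1.48691e-05.
By linearity: E[X] = C(244, 3)·p³ ≈ 2391444 · 1.48691e-05 ≈ 35.559.
Here α = 1, so p = 6/n is exactly at the triangle threshold p ~ 1/n. Asymptotically E[X] → c³/6 = 6³/6 = 36 ≈ 36.000, a bounded constant. In this regime the triangle count is asymptotically Poisson(c³/6).

E[X] ≈ 35.559; in regime p = Θ(1/n^{1}) E[X] stays bounded (at the triangle threshold p ~ 1/n).


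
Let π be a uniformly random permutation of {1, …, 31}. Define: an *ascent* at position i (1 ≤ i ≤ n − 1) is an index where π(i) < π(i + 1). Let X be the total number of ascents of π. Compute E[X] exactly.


Write X = Σ X_I over i = 1, …, 30, with X_I the indicator of one ascent.
There are 30 indicators.
For each fixed i, the pair (π(i), π(i+1)) is a uniformly random ordered pair of distinct values from {1, …, 31}; by symmetry P[π(i) < π(i+1)] = 1/2.
By linearity: E[X] = 30 · (1/2) = (31 − 1) · (1/2) = 15 ≈ 15.00000.

E[X] = 15 = 15.00000.


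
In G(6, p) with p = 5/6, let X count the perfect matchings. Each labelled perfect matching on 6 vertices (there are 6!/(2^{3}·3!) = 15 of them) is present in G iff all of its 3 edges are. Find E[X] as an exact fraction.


K_6 has 6!/(2^{3}·3!) = 15 labelled perfect matchings.
For each such perfect matching H, let X_H = 1 if all 3 edges of H are present in G. Then P[X_H = 1] = p^{3} = (5/6)^{3} = 125/216.
Summing the indicators: E[X] = Σ_H E[X_H] = 15 · p^{3} = 15 · 125/216 = 625/72.
Numerically: E[X] ≈ 8.68.

E[X] = 15 · (5/6)^{3} = 625/72 ≈ 8.68.


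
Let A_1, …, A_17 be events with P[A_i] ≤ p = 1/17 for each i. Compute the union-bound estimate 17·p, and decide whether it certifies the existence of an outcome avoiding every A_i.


Union bound: P[∪_{i=1}^{17} A_i] ≤ Σ_i P[A_i] ≤ 17·p = 17·(1/17) = 1.
Numerically: 1 ≈ 1.000000.
Is 1 < 1? NO.
Since the bound 1 is ≥ 1, the union bound is uninformative here; it does NOT by itself certify existence.

17·p = 1 ≈ 1.000000; existence NOT certified by the union bound.


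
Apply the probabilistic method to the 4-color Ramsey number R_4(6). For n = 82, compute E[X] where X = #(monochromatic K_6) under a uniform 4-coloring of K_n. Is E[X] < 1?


E[X] = C(82, 6) · 4^{1 − 15} = 350161812 · 4^{−14} = 350161812/268435456.
As a reduced fraction: E[X] = 87540453/67108864 ≈ 1.304454.
Is E[X] < 1? NO.
Since E[X] ≥ 1, the first-moment bound is inconclusive at n = 82; it does NOT by itself certify R_4(6) > 82.

E[X] = 87540453/67108864 ≈ 1.304454; E[X] ≥ 1; first-moment method inconclusive here.


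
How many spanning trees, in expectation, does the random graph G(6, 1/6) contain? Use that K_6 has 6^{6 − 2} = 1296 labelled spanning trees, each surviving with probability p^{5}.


K_6 has 6^{6 − 2} = 1296 labelled spanning trees.
For each such spanning tree H, let X_H = 1 if all 5 edges of H are present in G. Then P[X_H = 1] = p^{5} = (1/6)^{5} = 1/7776.
Summing the indicators: E[X] = Σ_H E[X_H] = 1296 · p^{5} = 1296 · 1/7776 = 1/6.
Numerically: E[X] ≈ 0.16667.

E[X] = 1296 · (1/6)^{5} = 1/6 ≈ 0.16667.


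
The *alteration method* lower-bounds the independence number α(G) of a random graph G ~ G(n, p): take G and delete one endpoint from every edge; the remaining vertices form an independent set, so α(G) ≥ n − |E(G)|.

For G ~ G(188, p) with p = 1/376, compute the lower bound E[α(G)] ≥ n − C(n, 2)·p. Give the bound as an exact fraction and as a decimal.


E[|E(G)|] = C(188, 2)·p = 17578 · (1/376) = 187/4.
E[α(G)] ≥ n − E[|E(G)|] = 188 − 187/4 = 565/4.
Numerically: ≈ 141.2500.
(This is only a lower bound; the true E[α(G)] may be larger.)

E[α(G)] ≥ 565/4 ≈ 141.2500.


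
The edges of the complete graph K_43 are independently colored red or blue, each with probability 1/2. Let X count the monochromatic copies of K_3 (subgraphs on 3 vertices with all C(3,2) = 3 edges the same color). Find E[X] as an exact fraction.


Let X = Σ_S X_S over the C(43, 3) = 12341 subsets S of size 3, where X_S = 1 if the K_3 on S is monochromatic.
For a fixed S, the K_3 on S has C(3, 2) = 3 edges. P[all 3 edges red] = (1/2)^3, and likewise for blue, so P[monochromatic] = 2·(1/2)^3 = 2^{1 − 3} = 1/4.
Summing: E[X] = C(43, 3) · 2^{1 − 3} = 12341 · 1/4 = 12341/4.
Numerically: E[X] ≈ 3085.25000.

E[X] = C(43,3)·2^(1−C(3,2)) = 12341/4 ≈ 3085.25000.


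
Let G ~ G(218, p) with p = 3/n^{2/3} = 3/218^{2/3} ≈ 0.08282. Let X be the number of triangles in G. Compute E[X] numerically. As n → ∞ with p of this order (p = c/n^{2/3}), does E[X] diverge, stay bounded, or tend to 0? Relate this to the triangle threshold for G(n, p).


Number of potential triangles: C(218, 3) = 1703016.
Each occurs with probability p³ ≈ (0.08282)³ ≈ 5.681340e-04.
By linearity: E[X] = C(218, 3)·p³ ≈ 1703016 · 5.681340e-04 ≈ 967.5413.
Since α = 2/3 < 1, p = c/n^{2/3} ≫ 1/n is above the triangle threshold p ~ 1/n. Asymptotically E[X] ~ (c³/6)·n^{3(1−α)} = (3³/6)·n^{1} → ∞; triangles are abundant w.h.p.

E[X] ≈ 967.5413; in regime p = Θ(1/n^{2/3}) E[X] diverges (above the triangle threshold p ~ 1/n).


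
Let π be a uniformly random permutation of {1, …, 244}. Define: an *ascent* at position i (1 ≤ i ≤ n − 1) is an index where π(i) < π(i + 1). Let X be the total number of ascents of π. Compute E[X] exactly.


Write X = Σ X_I over i = 1, …, 243, with X_I the indicator of one ascent.
There are 243 indicators.
For each fixed i, the pair (π(i), π(i+1)) is a uniformly random ordered pair of distinct values from {1, …, 244}; by symmetry P[π(i) < π(i+1)] = 1/2.
By linearity: E[X] = 243 · (1/2) = (244 − 1) · (1/2) = 243/2 ≈ 121.500000.

E[X] = 243/2 = 121.500000.


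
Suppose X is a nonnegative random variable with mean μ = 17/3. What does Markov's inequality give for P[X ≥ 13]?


μ = E[X] = 17/3, a = 13.
Markov: P[X ≥ 13] ≤ μ/a = (17/3)/13 = 17/39.
Numerically: ≈ 0.435897.
(Since a = 13 > μ = 5.666667, the bound 17/39 is < 1 and informative.)

P[X ≥ 13] ≤ 17/39 ≈ 0.435897.


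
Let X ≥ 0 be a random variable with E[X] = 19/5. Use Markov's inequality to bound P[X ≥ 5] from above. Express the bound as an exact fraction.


μ = E[X] = 19/5, a = 5.
Markov: P[X ≥ 5] ≤ μ/a = (19/5)/5 = 19/25.
Numerically: ≈ 0.760000.
(Since a = 5 > μ = 3.800000, the bound 19/25 is < 1 and informative.)

P[X ≥ 5] ≤ 19/25 ≈ 0.760000.


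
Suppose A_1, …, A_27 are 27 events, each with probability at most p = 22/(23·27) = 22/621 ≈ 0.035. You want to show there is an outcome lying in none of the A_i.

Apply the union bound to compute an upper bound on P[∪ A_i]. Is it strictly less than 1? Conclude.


Union bound: P[∪_{i=1}^{27} A_i] ≤ Σ_i P[A_i] ≤ 27·p = 27·(22/621) = 22/23.
Numerically: 22/23 ≈ 0.957.
Is 22/23 < 1? YES.
Since P[∪ A_i] ≤ 22/23 < 1, the complement has P[∩ A_i^c] ≥ 1 − 22/23 = 1/23 > 0, so some outcome avoids every A_i.

27·p = 22/23 ≈ 0.957; existence CERTIFIED by the union bound.


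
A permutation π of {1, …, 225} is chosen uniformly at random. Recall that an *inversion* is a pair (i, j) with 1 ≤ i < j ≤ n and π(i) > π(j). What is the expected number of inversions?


Write X = Σ X_I over the C(225, 2) = 25200 pairs i < j, with X_I the indicator of one inversion.
There are 25200 indicators.
For each fixed pair i < j, the values π(i) and π(j) are two distinct elements of {1, …, 225} in uniformly random order; by symmetry P[π(i) > π(j)] = 1/2.
By linearity: E[X] = 25200 · (1/2) = C(225, 2) · (1/2) = 25200/2 = 12600 ≈ 12600.000.

E[X] = 12600 = 12600.000.


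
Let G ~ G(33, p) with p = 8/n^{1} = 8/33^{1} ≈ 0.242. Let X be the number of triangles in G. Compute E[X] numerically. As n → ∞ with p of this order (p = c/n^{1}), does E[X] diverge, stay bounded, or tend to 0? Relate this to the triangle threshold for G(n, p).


Number of potential triangles: C(33, 3) = 5456.
Each occurs with probability p³ ≈ (0.242)³ ≈ 1.42472e-02.
By linearity: E[X] = C(33, 3)·p³ ≈ 5456 · 1.42472e-02 ≈ 77.732.
Here α = 1, so p = 8/n is exactly at the triangle threshold p ~ 1/n. Asymptotically E[X] → c³/6 = 8³/6 = 256/3 ≈ 85.333, a bounded constant. In this regime the triangle count is asymptotically Poisson(c³/6).

E[X] ≈ 77.732; in regime p = Θ(1/n^{1}) E[X] stays bounded (at the triangle threshold p ~ 1/n).


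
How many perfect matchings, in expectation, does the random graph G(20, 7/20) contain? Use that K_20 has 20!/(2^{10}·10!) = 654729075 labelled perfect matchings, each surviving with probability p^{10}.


K_20 has 20!/(2^{10}·10!) = 654729075 labelled perfect matchings.
For each such perfect matching H, let X_H = 1 if all 10 edges of H are present in G. Then P[X_H = 1] = p^{10} = (7/20)^{10} = 282475249/10240000000000.
By linearity of expectation: E[X] = Σ_H E[X_H] = 654729075 · p^{10} = 654729075 · 282475249/10240000000000 = 7397790339526587/409600000000.
Numerically: E[X] ≈ 18061.

E[X] = 654729075 · (7/20)^{10} = 7397790339526587/409600000000 ≈ 18061.


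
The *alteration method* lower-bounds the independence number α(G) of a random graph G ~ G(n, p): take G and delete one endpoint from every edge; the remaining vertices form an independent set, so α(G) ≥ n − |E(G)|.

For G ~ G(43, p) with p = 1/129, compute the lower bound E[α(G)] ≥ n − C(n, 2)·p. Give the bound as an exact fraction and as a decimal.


E[|E(G)|] = C(43, 2)·p = 903 · (1/129) = 7.
E[α(G)] ≥ n − E[|E(G)|] = 43 − 7 = 36.
Numerically: ≈ 36.000.
(This is only a lower bound; the true E[α(G)] may be larger.)

E[α(G)] ≥ 36 ≈ 36.000.


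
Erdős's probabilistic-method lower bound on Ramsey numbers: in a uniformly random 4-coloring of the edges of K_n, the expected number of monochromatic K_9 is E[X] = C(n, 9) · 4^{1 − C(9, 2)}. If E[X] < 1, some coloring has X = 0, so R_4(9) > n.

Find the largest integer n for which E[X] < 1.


We need C(n, 9) · 4^{1 − 36} < 1, i.e. C(n, 9) < 4^{36 − 1} = 1180591620717411303424.
Check values of n near the boundary:
  n = 908: C(908, 9) = 1111058428637338083100; 1111058428637338083100 < 1180591620717411303424? YES
  n = 909: C(909, 9) = 1122169012923711463931; 1122169012923711463931 < 1180591620717411303424? YES
  n = 910: C(910, 9) = 1133378248346922788210; 1133378248346922788210 < 1180591620717411303424? YES
  n = 911: C(911, 9) = 1144686900492291197405; 1144686900492291197405 < 1180591620717411303424? YES
  n = 912: C(912, 9) = 1156095740032081475120; 1156095740032081475120 < 1180591620717411303424? YES
  n = 913: C(913, 9) = 1167605542753639808390; 1167605542753639808390 < 1180591620717411303424? YES
  n = 914: C(914, 9) = 1179217089587653905932; 1179217089587653905932 < 1180591620717411303424? YES
  n = 915: C(915, 9) = 1190931166636537885130; 1190931166636537885130 < 1180591620717411303424? NO
  n = 916: C(916, 9) = 1202748565202942340440; 1202748565202942340440 < 1180591620717411303424? NO
The largest n with C(n, 9) < 1180591620717411303424 is n = 914 (where E[X] = 294804272396913476483/295147905179352825856 ≈ 0.99884). Hence R_4(9) > 914, i.e. R_4(9) ≥ 915.

Largest n = 914; hence R_4(9) > 914.


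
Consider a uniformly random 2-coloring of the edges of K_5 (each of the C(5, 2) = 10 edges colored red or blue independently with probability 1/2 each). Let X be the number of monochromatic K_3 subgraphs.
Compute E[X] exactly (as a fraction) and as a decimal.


Let X = Σ_S X_S over the C(5, 3) = 10 subsets S of size 3, where X_S = 1 if the K_3 on S is monochromatic.
For a fixed S, the K_3 on S has C(3, 2) = 3 edges. P[all 3 edges red] = (1/2)^3, and likewise for blue, so P[monochromatic] = 2·(1/2)^3 = 2^{1 − 3} = 1/4.
By linearity: E[X] = C(5, 3) · 2^{1 − 3} = 10 · 1/4 = 5/2.
Numerically: E[X] ≈ 2.50000.

E[X] = C(5,3)·2^(1−C(3,2)) = 5/2 ≈ 2.50000.


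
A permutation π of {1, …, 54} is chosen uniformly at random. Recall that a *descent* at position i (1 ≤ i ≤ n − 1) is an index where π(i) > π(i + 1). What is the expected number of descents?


Write X = Σ X_I over i = 1, …, 53, with X_I the indicator of one descent.
There are 53 indicators.
For each fixed i, the pair (π(i), π(i+1)) is a uniformly random ordered pair of distinct values from {1, …, 54}; by symmetry P[π(i) > π(i+1)] = 1/2.
By linearity: E[X] = 53 · (1/2) = (54 − 1) · (1/2) = 53/2 ≈ 26.500.

E[X] = 53/2 = 26.500.


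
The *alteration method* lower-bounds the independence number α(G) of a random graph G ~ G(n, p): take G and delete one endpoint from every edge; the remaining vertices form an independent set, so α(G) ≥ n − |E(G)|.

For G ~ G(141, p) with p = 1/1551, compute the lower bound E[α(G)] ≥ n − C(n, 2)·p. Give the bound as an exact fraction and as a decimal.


E[|E(G)|] = C(141, 2)·p = 9870 · (1/1551) = 70/11.
E[α(G)] ≥ n − E[|E(G)|] = 141 − 70/11 = 1481/11.
Numerically: ≈ 134.636.
(This is only a lower bound; the true E[α(G)] may be larger.)

E[α(G)] ≥ 1481/11 ≈ 134.636.


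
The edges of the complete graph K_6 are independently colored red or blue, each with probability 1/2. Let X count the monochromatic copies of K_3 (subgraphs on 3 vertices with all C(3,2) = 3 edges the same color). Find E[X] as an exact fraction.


Let X = Σ_S X_S over the C(6, 3) = 20 subsets S of size 3, where X_S = 1 if the K_3 on S is monochromatic.
For a fixed S, the K_3 on S has C(3, 2) = 3 edges. P[all 3 edges red] = (1/2)^3, and likewise for blue, so P[monochromatic] = 2·(1/2)^3 = 2^{1 − 3} = 1/4.
By linearity of expectation: E[X] = C(6, 3) · 2^{1 − 3} = 20 · 1/4 = 5.
Numerically: E[X] ≈ 5.000.

E[X] = C(6,3)·2^(1−C(3,2)) = 5 ≈ 5.000.


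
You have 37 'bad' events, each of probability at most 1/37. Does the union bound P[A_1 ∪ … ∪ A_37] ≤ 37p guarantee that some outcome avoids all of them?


Union bound: P[∪_{i=1}^{37} A_i] ≤ Σ_i P[A_i] ≤ 37·p = 37·(1/37) = 1.
Numerically: 1 ≈ 1.00000.
Is 1 < 1? NO.
Since the bound 1 is ≥ 1, the union bound is uninformative here; it does NOT by itself certify existence.

37·p = 1 ≈ 1.00000; existence NOT certified by the union bound.


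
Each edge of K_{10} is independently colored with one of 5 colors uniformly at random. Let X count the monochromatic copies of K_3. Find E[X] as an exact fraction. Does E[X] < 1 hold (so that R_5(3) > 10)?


E[X] = C(10, 3) · 5^{1 − 3} = 120 · 5^{−2} = 120/25.
As a reduced fraction: E[X] = 24/5 ≈ 4.800.
Is E[X] < 1? NO.
Since E[X] ≥ 1, the first-moment bound is inconclusive at n = 10; it does NOT by itself certify R_5(3) > 10.

E[X] = 24/5 ≈ 4.800; E[X] ≥ 1; first-moment method inconclusive here.


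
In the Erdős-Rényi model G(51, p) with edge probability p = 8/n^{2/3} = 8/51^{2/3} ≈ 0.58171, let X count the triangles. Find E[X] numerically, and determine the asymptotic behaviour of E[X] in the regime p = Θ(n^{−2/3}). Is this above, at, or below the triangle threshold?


Number of potential triangles: C(51, 3) = 20825.
Each occurs with probability p³ ≈ (0.58171)³ ≈ 1.9684737e-01.
By linearity: E[X] = C(51, 3)·p³ ≈ 20825 · 1.9684737e-01 ≈ 4099.34641.
Since α = 2/3 < 1, p = c/n^{2/3} ≫ 1/n is above the triangle threshold p ~ 1/n. Asymptotically E[X] ~ (c³/6)·n^{3(1−α)} = (8³/6)·n^{1} → ∞; triangles are abundant w.h.p.

E[X] ≈ 4099.34641; in regime p = Θ(1/n^{2/3}) E[X] diverges (above the triangle threshold p ~ 1/n).


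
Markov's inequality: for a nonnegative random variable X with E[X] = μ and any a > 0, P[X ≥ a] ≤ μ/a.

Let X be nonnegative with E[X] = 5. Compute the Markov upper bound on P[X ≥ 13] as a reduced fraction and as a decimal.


μ = E[X] = 5, a = 13.
Markov: P[X ≥ 13] ≤ μ/a = (5)/13 = 5/13.
Numerically: ≈ 0.3846.
(Since a = 13 > μ = 5.0000, the bound 5/13 is < 1 and informative.)

P[X ≥ 13] ≤ 5/13 ≈ 0.3846.


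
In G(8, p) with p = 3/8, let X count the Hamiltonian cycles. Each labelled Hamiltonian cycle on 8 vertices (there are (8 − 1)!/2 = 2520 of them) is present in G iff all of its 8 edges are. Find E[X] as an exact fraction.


K_8 has (8 − 1)!/2 = 2520 labelled Hamiltonian cycles.
For each such Hamiltonian cycle H, let X_H = 1 if all 8 edges of H are present in G. Then P[X_H = 1] = p^{8} = (3/8)^{8} = 6561/16777216.
Summing the indicators: E[X] = Σ_H E[X_H] = 2520 · p^{8} = 2520 · 6561/16777216 = 2066715/2097152.
Numerically: E[X] ≈ 0.985.

E[X] = 2520 · (3/8)^{8} = 2066715/2097152 ≈ 0.985.


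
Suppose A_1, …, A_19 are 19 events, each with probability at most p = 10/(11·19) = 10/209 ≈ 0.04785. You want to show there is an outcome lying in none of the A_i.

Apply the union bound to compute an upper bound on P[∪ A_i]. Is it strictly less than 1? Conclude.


Union bound: P[∪_{i=1}^{19} A_i] ≤ Σ_i P[A_i] ≤ 19·p = 19·(10/209) = 10/11.
Numerically: 10/11 ≈ 0.90909.
Is 10/11 < 1? YES.
Since P[∪ A_i] ≤ 10/11 < 1, the complement has P[∩ A_i^c] ≥ 1 − 10/11 = 1/11 > 0, so some outcome avoids every A_i.

19·p = 10/11 ≈ 0.90909; existence CERTIFIED by the union bound.


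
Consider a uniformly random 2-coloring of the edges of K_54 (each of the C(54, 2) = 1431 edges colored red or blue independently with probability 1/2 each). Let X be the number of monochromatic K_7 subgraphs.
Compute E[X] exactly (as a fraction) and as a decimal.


Let X = Σ_S X_S over the C(54, 7) = 177100560 subsets S of size 7, where X_S = 1 if the K_7 on S is monochromatic.
For a fixed S, the K_7 on S has C(7, 2) = 21 edges. P[all 21 edges red] = (1/2)^21, and likewise for blue, so P[monochromatic] = 2·(1/2)^21 = 2^{1 − 21} = 1/1048576.
By linearity of expectation: E[X] = C(54, 7) · 2^{1 − 21} = 177100560 · 1/1048576 = 11068785/65536.
Numerically: E[X] ≈ 168.896.

E[X] = C(54,7)·2^(1−C(7,2)) = 11068785/65536 ≈ 168.896.


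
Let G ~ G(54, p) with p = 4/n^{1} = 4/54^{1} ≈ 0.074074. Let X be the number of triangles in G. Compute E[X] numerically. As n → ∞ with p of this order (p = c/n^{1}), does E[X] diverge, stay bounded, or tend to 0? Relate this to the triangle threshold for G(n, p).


Number of potential triangles: C(54, 3) = 24804.
Each occurs with probability p³ ≈ (0.074074)³ ≈ 4.0644211e-04.
By linearity: E[X] = C(54, 3)·p³ ≈ 24804 · 4.0644211e-04 ≈ 10.08139.
Here α = 1, so p = 4/n is exactly at the triangle threshold p ~ 1/n. Asymptotically E[X] → c³/6 = 4³/6 = 32/3 ≈ 10.66667, a bounded constant. In this regime the triangle count is asymptotically Poisson(c³/6).

E[X] ≈ 10.08139; in regime p = Θ(1/n^{1}) E[X] stays bounded (at the triangle threshold p ~ 1/n).


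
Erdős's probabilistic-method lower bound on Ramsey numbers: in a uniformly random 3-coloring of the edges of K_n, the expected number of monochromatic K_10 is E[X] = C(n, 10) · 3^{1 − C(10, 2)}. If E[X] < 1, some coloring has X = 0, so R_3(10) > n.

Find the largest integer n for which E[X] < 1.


We need C(n, 10) · 3^{1 − 45} < 1, i.e. C(n, 10) < 3^{45 − 1} = 984770902183611232881.
Check values of n near the boundary:
  n = 571: C(571, 10) = 937951290893172842001; 937951290893172842001 < 984770902183611232881? YES
  n = 572: C(572, 10) = 954640815642161682606; 954640815642161682606 < 984770902183611232881? YES
  n = 573: C(573, 10) = 971597135635805762226; 971597135635805762226 < 984770902183611232881? YES
  n = 574: C(574, 10) = 988824035203816502691; 988824035203816502691 < 984770902183611232881? NO
The largest n with C(n, 10) < 984770902183611232881 is n = 573 (where E[X] = 35985079097622435638/36472996377170786403 ≈ 0.9866225). Hence R_3(10) > 573, i.e. R_3(10) ≥ 574.

Largest n = 573; hence R_3(10) > 573.


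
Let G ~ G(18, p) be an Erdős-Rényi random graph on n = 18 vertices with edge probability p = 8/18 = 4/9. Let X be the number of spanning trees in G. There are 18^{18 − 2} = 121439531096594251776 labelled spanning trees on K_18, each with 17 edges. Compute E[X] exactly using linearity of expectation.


K_18 has 18^{18 − 2} = 121439531096594251776 labelled spanning trees.
For each such spanning tree H, let X_H = 1 if all 17 edges of H are present in G. Then P[X_H = 1] = p^{17} = (4/9)^{17} = 17179869184/16677181699666569.
By linearity of expectation: E[X] = Σ_H E[X_H] = 121439531096594251776 · p^{17} = 121439531096594251776 · 17179869184/16677181699666569 = 1125899906842624/9.
Numerically: E[X] ≈ 1.25e+14.

E[X] = 121439531096594251776 · (4/9)^{17} = 1125899906842624/9 ≈ 1.25e+14.


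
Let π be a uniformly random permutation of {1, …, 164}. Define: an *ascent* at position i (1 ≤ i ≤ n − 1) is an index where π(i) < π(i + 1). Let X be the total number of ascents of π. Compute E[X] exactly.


Write X = Σ X_I over i = 1, …, 163, with X_I the indicator of one ascent.
There are 163 indicators.
For each fixed i, the pair (π(i), π(i+1)) is a uniformly random ordered pair of distinct values from {1, …, 164}; by symmetry P[π(i) < π(i+1)] = 1/2.
By linearity: E[X] = 163 · (1/2) = (164 − 1) · (1/2) = 163/2 ≈ 81.500000.

E[X] = 163/2 = 81.500000.


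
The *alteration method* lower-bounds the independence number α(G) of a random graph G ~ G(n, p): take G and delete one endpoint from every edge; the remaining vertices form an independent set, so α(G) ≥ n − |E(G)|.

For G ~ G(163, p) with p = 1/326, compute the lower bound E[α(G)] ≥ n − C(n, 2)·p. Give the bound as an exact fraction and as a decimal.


E[|E(G)|] = C(163, 2)·p = 13203 · (1/326) = 81/2.
E[α(G)] ≥ n − E[|E(G)|] = 163 − 81/2 = 245/2.
Numerically: ≈ 122.5000.
(This is only a lower bound; the true E[α(G)] may be larger.)

E[α(G)] ≥ 245/2 ≈ 122.5000.


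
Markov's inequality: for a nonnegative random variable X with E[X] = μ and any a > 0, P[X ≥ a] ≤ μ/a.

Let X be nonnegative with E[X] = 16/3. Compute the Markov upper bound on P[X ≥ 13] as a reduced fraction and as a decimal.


μ = E[X] = 16/3, a = 13.
Markov: P[X ≥ 13] ≤ μ/a = (16/3)/13 = 16/39.
Numerically: ≈ 0.410.
(Since a = 13 > μ = 5.333, the bound 16/39 is < 1 and informative.)

P[X ≥ 13] ≤ 16/39 ≈ 0.410.


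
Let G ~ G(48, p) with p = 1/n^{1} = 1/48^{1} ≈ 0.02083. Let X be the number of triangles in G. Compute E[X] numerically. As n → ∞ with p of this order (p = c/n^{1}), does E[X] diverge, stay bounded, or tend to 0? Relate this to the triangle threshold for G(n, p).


Number of potential triangles: C(48, 3) = 17296.
Each occurs with probability p³ ≈ (0.02083)³ ≈ 9.042245e-06.
By linearity: E[X] = C(48, 3)·p³ ≈ 17296 · 9.042245e-06 ≈ 0.1564.
Here α = 1, so p = 1/n is exactly at the triangle threshold p ~ 1/n. Asymptotically E[X] → c³/6 = 1³/6 = 1/6 ≈ 0.1667, a bounded constant. In this regime the triangle count is asymptotically Poisson(c³/6).

E[X] ≈ 0.1564; in regime p = Θ(1/n^{1}) E[X] stays bounded (at the triangle threshold p ~ 1/n).


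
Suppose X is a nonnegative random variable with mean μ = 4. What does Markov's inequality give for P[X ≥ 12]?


μ = E[X] = 4, a = 12.
Markov: P[X ≥ 12] ≤ μ/a = (4)/12 = 1/3.
Numerically: ≈ 0.3333.
(Since a = 12 > μ = 4.0000, the bound 1/3 is < 1 and informative.)

P[X ≥ 12] ≤ 1/3 ≈ 0.3333.


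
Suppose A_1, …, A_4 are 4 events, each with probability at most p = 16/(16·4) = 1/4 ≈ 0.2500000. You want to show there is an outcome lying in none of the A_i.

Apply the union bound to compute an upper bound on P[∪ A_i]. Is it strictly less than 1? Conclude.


Union bound: P[∪_{i=1}^{4} A_i] ≤ Σ_i P[A_i] ≤ 4·p = 4·(1/4) = 1.
Numerically: 1 ≈ 1.0000000.
Is 1 < 1? NO.
Since the bound 1 is ≥ 1, the union bound is uninformative here; it does NOT by itself certify existence.

4·p = 1 ≈ 1.0000000; existence NOT certified by the union bound.


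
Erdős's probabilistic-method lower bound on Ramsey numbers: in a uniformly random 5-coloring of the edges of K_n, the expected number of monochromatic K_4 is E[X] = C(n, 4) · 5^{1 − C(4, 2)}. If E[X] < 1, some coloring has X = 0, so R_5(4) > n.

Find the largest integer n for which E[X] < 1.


We need C(n, 4) · 5^{1 − 6} < 1, i.e. C(n, 4) < 5^{6 − 1} = 3125.
Check values of n near the boundary:
  n = 14: C(14, 4) = 1001; 1001 < 3125? YES
  n = 15: C(15, 4) = 1365; 1365 < 3125? YES
  n = 16: C(16, 4) = 1820; 1820 < 3125? YES
  n = 17: C(17, 4) = 2380; 2380 < 3125? YES
  n = 18: C(18, 4) = 3060; 3060 < 3125? YES
  n = 19: C(19, 4) = 3876; 3876 < 3125? NO
The largest n with C(n, 4) < 3125 is n = 18 (where E[X] = 612/625 ≈ 0.9792). Hence R_5(4) > 18, i.e. R_5(4) ≥ 19.

Largest n = 18; hence R_5(4) > 18.


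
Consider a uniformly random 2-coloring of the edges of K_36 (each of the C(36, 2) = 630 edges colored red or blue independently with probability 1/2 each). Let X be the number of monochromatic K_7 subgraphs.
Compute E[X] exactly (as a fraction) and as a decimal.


Let X = Σ_S X_S over the C(36, 7) = 8347680 subsets S of size 7, where X_S = 1 if the K_7 on S is monochromatic.
For a fixed S, the K_7 on S has C(7, 2) = 21 edges. P[all 21 edges red] = (1/2)^21, and likewise for blue, so P[monochromatic] = 2·(1/2)^21 = 2^{1 − 21} = 1/1048576.
By linearity of expectation: E[X] = C(36, 7) · 2^{1 − 21} = 8347680 · 1/1048576 = 260865/32768.
Numerically: E[X] ≈ 7.961.

E[X] = C(36,7)·2^(1−C(7,2)) = 260865/32768 ≈ 7.961.


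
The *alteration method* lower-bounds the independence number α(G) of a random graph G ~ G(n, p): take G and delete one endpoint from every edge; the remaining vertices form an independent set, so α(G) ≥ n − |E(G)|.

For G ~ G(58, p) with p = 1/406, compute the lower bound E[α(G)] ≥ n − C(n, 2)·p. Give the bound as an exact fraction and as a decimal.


E[|E(G)|] = C(58, 2)·p = 1653 · (1/406) = 57/14.
E[α(G)] ≥ n − E[|E(G)|] = 58 − 57/14 = 755/14.
Numerically: ≈ 53.92857.
(This is only a lower bound; the true E[α(G)] may be larger.)

E[α(G)] ≥ 755/14 ≈ 53.92857.


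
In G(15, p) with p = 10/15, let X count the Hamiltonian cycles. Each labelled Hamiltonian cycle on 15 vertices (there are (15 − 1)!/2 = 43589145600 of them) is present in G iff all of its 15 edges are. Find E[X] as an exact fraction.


K_15 has (15 − 1)!/2 = 43589145600 labelled Hamiltonian cycles.
For each such Hamiltonian cycle H, let X_H = 1 if all 15 edges of H are present in G. Then P[X_H = 1] = p^{15} = (2/3)^{15} = 32768/14348907.
By linearity of expectation: E[X] = Σ_H E[X_H] = 43589145600 · p^{15} = 43589145600 · 32768/14348907 = 5877897625600/59049.
Numerically: E[X] ≈ 9.95e+07.

E[X] = 43589145600 · (2/3)^{15} = 5877897625600/59049 ≈ 9.95e+07.


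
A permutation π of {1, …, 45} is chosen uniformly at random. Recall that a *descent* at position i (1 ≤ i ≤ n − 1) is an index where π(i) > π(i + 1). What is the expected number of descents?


Write X = Σ X_I over i = 1, …, 44, with X_I the indicator of one descent.
There are 44 indicators.
For each fixed i, the pair (π(i), π(i+1)) is a uniformly random ordered pair of distinct values from {1, …, 45}; by symmetry P[π(i) > π(i+1)] = 1/2.
By linearity: E[X] = 44 · (1/2) = (45 − 1) · (1/2) = 22 ≈ 22.0000.

E[X] = 22 = 22.0000.
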